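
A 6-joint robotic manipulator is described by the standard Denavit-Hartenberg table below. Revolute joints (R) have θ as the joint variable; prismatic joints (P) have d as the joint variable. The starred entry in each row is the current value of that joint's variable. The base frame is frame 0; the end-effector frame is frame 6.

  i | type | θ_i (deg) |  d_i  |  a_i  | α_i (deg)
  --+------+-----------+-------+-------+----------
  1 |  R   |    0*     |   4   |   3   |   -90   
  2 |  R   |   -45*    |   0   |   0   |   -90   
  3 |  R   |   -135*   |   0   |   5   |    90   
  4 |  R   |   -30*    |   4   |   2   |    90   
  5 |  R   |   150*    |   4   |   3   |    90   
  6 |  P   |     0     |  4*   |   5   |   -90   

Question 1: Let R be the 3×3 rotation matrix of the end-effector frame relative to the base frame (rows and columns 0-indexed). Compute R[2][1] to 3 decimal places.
End-effector y-axis (col 1 of R) = (0.8263,0.3062,0.4727)
R[2][1] = 0.4727

0.473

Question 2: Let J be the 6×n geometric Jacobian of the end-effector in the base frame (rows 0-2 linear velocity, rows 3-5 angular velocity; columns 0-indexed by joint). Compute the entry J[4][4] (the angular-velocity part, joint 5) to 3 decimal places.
-0.354

axis z_4 = (-0.3624,-0.3536,0.8624); lever o_n−o_4 = (-1.3052,-9.7100,0.1090)
cross product → J_v[:, 4] = (8.3351,-1.0860,3.0572)
J_ω[:, 4] = z_4
entry J[4][4] = -0.3536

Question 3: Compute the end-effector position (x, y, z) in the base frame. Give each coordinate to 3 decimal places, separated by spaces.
after link 1: o_1 = (3.0000, 0.0000, 4.0000)
after link 2: o_2 = (3.0000, 0.0000, 4.0000)
after link 3: o_3 = (0.5000, 3.5355, 1.5000)
after link 4: o_4 = (-3.0731, 1.9319, -0.6589)
after link 5: o_5 = (-3.2291, -2.1340, 2.2470)
after link 6: o_6 = (-4.3783, -7.7782, -0.5499)

-4.378 -7.778 -0.550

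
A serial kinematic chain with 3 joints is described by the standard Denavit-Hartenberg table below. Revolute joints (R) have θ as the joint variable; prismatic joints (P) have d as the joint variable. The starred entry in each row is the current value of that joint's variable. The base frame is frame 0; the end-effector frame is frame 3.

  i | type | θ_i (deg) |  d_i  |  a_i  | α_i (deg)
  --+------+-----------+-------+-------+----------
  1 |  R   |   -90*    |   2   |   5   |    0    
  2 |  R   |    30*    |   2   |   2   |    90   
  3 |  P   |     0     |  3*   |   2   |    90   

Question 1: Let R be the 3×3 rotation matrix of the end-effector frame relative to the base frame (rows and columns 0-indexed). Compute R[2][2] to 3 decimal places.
End-effector z-axis (col 2 of R) = (-0.0000,-0.0000,-1.0000)
R[2][2] = -1.0000

-1.000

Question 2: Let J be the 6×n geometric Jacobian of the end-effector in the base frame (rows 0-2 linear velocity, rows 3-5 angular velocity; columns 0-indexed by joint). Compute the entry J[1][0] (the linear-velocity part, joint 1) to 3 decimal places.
axis z_0 = ẑ; lever o_n−o_0 = (-0.5981,-9.9641,4.0000)
cross product → J_v[:, 0] = (9.9641,-0.5981,0.0000)
J_ω[:, 0] = z_0
entry J[1][0] = -0.5981

-0.598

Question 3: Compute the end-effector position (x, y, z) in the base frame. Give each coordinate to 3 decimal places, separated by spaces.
-0.598 -9.964 4.000

after link 1: o_1 = (0.0000, -5.0000, 2.0000)
after link 2: o_2 = (1.0000, -6.7321, 4.0000)
after link 3: o_3 = (-0.5981, -9.9641, 4.0000)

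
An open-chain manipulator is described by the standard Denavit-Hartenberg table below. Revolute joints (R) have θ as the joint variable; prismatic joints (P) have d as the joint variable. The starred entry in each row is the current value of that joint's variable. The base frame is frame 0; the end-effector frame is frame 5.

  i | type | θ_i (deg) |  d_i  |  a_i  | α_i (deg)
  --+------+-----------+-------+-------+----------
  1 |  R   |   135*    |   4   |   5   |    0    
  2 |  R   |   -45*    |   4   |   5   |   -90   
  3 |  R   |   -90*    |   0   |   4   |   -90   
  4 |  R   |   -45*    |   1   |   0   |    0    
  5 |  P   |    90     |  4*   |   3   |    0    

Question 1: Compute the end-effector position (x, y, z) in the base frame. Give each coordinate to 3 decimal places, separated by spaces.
-1.414 13.536 14.121

after link 1: o_1 = (-3.5355, 3.5355, 4.0000)
after link 2: o_2 = (-3.5355, 8.5355, 8.0000)
after link 3: o_3 = (-3.5355, 8.5355, 12.0000)
after link 4: o_4 = (-3.5355, 9.5355, 12.0000)
after link 5: o_5 = (-1.4142, 13.5355, 14.1213)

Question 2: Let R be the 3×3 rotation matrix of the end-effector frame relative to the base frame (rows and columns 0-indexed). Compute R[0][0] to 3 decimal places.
0.707

End-effector x-axis (col 0 of R) = (0.7071,0.0000,0.7071)
R[0][0] = 0.7071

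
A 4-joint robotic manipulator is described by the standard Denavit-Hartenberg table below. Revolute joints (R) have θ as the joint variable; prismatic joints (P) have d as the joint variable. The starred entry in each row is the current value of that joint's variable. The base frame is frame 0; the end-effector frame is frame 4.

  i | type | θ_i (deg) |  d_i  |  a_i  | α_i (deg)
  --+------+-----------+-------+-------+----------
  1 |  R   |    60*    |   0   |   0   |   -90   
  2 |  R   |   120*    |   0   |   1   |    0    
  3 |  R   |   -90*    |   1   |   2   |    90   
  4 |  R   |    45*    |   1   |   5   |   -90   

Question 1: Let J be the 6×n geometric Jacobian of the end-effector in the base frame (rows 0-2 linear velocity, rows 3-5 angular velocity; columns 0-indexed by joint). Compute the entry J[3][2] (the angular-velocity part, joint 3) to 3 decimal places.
axis z_2 = (-0.8660,0.5000,0.0000); lever o_n−o_2 = (-1.2809,6.8524,-1.9017)
cross product → J_v[:, 2] = (-0.9509,-1.6470,-5.2939)
J_ω[:, 2] = z_2
entry J[3][2] = -0.8660

-0.866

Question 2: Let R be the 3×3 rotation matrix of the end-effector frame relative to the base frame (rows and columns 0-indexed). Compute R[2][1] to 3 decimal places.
-0.866

End-effector y-axis (col 1 of R) = (-0.2500,-0.4330,-0.8660)
R[2][1] = -0.8660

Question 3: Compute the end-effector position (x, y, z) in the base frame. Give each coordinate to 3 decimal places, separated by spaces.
-1.531 6.419 -2.768

after link 1: o_1 = (0.0000, 0.0000, 0.0000)
after link 2: o_2 = (-0.2500, -0.4330, -0.8660)
after link 3: o_3 = (-0.2500, 1.5670, -1.8660)
after link 4: o_4 = (-1.5309, 6.4194, -2.7678)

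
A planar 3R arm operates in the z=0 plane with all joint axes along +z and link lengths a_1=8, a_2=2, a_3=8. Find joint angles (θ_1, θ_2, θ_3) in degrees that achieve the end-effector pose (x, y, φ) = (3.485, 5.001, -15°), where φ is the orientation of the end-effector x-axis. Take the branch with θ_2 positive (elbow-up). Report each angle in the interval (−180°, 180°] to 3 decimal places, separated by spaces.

wrist centre = target − a_3·(cos φ, sin φ) = (-4.2424, 7.0716)
cos θ_2 = (68.0049−8²−2²)/(2·8·2) = 0.0002; θ_2 = 89.9913° (elbow-up)
β = atan2(7.0716,-4.2424) = 120.9606°; ψ = atan2(2.0000,8.0003) = 14.0357°
θ_1 = β − ψ = 106.9249°
θ_3 = φ − θ_1 − θ_2 = 148.0838° (wrapped to (-180°,180°])

106.925 89.991 148.084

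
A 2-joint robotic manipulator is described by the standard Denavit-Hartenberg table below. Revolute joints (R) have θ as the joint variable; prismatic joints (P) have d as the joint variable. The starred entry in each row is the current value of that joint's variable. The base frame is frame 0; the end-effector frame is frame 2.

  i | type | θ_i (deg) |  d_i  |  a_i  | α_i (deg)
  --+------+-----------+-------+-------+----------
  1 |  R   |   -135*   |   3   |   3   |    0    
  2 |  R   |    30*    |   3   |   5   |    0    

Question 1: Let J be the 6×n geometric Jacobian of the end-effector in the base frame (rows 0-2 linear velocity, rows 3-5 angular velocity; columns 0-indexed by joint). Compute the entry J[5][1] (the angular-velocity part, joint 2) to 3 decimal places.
1.000

axis z_1 = (0.0000,0.0000,1.0000); lever o_n−o_1 = (-1.2941,-4.8296,3.0000)
cross product → J_v[:, 1] = (4.8296,-1.2941,0.0000)
J_ω[:, 1] = z_1
entry J[5][1] = 1.0000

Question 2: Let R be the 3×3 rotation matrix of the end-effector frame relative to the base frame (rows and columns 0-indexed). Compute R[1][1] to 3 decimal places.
-0.259

End-effector y-axis (col 1 of R) = (0.9659,-0.2588,0.0000)
R[1][1] = -0.2588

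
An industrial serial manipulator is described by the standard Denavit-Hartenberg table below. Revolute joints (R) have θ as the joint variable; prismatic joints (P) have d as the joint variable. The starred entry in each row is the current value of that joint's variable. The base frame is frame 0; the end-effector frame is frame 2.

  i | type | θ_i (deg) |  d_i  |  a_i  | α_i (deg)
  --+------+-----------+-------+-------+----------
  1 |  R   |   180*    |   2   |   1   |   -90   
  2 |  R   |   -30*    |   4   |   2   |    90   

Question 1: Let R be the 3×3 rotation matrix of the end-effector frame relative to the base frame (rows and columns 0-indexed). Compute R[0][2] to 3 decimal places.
0.500

End-effector z-axis (col 2 of R) = (0.5000,-0.0000,0.8660)
R[0][2] = 0.5000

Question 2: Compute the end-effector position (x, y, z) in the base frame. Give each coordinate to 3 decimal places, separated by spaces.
-2.732 -4.000 3.000

after link 1: o_1 = (-1.0000, 0.0000, 2.0000)
after link 2: o_2 = (-2.7321, -4.0000, 3.0000)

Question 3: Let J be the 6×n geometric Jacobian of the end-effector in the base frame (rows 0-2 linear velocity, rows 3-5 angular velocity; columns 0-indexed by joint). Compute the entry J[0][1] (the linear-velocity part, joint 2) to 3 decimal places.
-1.000

axis z_1 = (-0.0000,-1.0000,0.0000); lever o_n−o_1 = (-1.7321,-4.0000,1.0000)
cross product → J_v[:, 1] = (-1.0000,0.0000,-1.7321)
J_ω[:, 1] = z_1
entry J[0][1] = -1.0000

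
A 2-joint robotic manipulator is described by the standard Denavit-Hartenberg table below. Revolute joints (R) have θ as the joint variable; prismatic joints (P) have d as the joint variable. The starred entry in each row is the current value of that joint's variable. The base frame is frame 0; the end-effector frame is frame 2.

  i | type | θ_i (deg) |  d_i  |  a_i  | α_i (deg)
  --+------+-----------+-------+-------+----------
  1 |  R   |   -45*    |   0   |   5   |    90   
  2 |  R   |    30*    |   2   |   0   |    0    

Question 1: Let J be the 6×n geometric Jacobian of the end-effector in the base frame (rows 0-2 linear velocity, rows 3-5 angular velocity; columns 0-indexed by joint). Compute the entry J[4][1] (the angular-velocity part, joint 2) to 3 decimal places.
axis z_1 = (-0.7071,-0.7071,0.0000); lever o_n−o_1 = (-1.4142,-1.4142,0.0000)
cross product → J_v[:, 1] = (0.0000,0.0000,0.0000)
J_ω[:, 1] = z_1
entry J[4][1] = -0.7071

-0.707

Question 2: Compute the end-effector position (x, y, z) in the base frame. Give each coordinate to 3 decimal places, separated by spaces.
after link 1: o_1 = (3.5355, -3.5355, 0.0000)
after link 2: o_2 = (2.1213, -4.9497, 0.0000)

2.121 -4.950 0.000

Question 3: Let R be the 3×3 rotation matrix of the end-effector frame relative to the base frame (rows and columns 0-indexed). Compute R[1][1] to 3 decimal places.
End-effector y-axis (col 1 of R) = (-0.3536,0.3536,0.8660)
R[1][1] = 0.3536

0.354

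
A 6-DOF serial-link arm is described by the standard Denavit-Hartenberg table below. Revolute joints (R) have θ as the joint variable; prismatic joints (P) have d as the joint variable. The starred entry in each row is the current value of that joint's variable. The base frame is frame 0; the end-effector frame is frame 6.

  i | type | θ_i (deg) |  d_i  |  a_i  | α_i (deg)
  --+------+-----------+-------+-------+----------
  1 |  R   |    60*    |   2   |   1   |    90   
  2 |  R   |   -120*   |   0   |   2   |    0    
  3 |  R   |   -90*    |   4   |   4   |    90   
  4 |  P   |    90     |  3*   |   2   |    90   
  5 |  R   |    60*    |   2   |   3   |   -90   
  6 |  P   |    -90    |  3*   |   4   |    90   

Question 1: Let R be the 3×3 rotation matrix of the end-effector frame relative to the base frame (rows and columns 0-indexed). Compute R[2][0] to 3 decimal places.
End-effector x-axis (col 0 of R) = (-0.4330,-0.7500,0.5000)
R[2][0] = 0.5000

0.500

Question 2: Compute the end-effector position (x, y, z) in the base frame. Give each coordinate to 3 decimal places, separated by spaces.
1.690 -6.877 11.415

after link 1: o_1 = (0.5000, 0.8660, 2.0000)
after link 2: o_2 = (0.0000, 0.0000, 0.2679)
after link 3: o_3 = (1.7321, -5.0000, 2.2679)
after link 4: o_4 = (4.2141, -4.7010, 4.8660)
after link 5: o_5 = (5.2966, -5.8260, 8.1160)
after link 6: o_6 = (1.6896, -6.8774, 11.4151)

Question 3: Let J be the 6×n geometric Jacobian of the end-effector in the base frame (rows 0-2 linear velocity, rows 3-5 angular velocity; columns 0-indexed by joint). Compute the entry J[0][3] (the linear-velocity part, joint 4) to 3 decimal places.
0.250

prismatic axis z_3 = (0.2500,0.4330,0.8660)
J_v[:, 3] = z_3; J_ω[:, 3] = (0,0,0)
entry J[0][3] = 0.2500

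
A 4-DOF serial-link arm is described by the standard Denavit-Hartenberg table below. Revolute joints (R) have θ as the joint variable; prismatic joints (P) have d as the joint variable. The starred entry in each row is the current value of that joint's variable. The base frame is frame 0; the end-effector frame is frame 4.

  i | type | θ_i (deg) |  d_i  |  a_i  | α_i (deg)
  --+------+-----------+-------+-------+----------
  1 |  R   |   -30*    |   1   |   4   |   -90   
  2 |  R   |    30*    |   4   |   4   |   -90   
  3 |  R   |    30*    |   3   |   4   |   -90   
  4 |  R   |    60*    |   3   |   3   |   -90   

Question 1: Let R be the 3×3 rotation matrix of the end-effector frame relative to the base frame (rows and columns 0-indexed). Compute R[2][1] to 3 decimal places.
End-effector y-axis (col 1 of R) = (0.8080,0.5335,-0.2500)
R[2][1] = -0.2500

-0.250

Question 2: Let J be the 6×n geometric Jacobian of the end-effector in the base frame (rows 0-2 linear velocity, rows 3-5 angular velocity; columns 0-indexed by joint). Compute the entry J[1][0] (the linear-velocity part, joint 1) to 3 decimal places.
8.063

axis z_0 = ẑ; lever o_n−o_0 = (8.0634,-6.2120,-2.9796)
cross product → J_v[:, 0] = (6.2120,8.0634,-0.0000)
J_ω[:, 0] = z_0
entry J[1][0] = 8.0634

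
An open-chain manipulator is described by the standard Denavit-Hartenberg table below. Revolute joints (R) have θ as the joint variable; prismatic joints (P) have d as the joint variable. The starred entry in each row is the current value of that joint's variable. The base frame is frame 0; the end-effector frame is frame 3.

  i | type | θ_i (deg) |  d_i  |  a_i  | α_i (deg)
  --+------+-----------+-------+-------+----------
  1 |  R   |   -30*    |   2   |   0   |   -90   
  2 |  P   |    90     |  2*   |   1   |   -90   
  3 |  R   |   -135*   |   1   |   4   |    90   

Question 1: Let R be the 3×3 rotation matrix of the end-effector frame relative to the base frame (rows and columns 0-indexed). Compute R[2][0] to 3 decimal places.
0.707

End-effector x-axis (col 0 of R) = (0.3536,0.6124,0.7071)
R[2][0] = 0.7071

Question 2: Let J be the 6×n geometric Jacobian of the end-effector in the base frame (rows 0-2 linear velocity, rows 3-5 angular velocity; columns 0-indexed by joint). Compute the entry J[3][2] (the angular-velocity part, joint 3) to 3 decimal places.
axis z_2 = (-0.8660,0.5000,-0.0000); lever o_n−o_2 = (0.5482,2.9495,2.8284)
cross product → J_v[:, 2] = (1.4142,2.4495,-2.8284)
J_ω[:, 2] = z_2
entry J[3][2] = -0.8660

-0.866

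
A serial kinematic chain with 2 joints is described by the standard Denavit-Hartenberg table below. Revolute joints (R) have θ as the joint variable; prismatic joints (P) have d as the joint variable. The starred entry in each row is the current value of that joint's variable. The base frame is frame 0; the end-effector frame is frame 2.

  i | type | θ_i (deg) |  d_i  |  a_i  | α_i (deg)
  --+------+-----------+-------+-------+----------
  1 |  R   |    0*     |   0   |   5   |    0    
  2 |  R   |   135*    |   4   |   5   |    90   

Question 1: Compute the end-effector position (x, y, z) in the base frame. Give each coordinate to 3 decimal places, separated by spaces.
1.464 3.536 4.000

after link 1: o_1 = (5.0000, 0.0000, 0.0000)
after link 2: o_2 = (1.4645, 3.5355, 4.0000)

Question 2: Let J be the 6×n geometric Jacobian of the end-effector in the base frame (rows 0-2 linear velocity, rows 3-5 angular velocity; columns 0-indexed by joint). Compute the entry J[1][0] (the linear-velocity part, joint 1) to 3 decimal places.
axis z_0 = ẑ; lever o_n−o_0 = (1.4645,3.5355,4.0000)
cross product → J_v[:, 0] = (-3.5355,1.4645,0.0000)
J_ω[:, 0] = z_0
entry J[1][0] = 1.4645

1.464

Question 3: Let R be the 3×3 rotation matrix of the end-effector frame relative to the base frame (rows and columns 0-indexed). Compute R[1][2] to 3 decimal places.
0.707

End-effector z-axis (col 2 of R) = (0.7071,0.7071,0.0000)
R[1][2] = 0.7071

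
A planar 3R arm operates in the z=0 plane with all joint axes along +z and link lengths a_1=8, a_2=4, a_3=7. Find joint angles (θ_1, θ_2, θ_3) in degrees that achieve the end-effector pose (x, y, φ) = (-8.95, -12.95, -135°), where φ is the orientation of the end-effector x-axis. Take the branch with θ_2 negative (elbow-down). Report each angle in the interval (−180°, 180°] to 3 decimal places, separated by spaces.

wrist centre = target − a_3·(cos φ, sin φ) = (-4.0003, -8.0003)
cos θ_2 = (80.0061−8²−4²)/(2·8·4) = 0.0001; θ_2 = -89.9946° (elbow-down)
β = atan2(-8.0003,-4.0003) = -116.5658°; ψ = atan2(-4.0000,8.0004) = -26.5640°
θ_1 = β − ψ = -90.0018°
θ_3 = φ − θ_1 − θ_2 = 44.9964° (wrapped to (-180°,180°])

-90.002 -89.995 44.996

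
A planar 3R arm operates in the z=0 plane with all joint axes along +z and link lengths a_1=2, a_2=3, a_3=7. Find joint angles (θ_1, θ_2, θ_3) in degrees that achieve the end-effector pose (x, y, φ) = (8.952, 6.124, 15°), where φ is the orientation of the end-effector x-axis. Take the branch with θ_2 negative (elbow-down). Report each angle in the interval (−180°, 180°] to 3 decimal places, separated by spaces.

81.128 -29.984 -36.145

wrist centre = target − a_3·(cos φ, sin φ) = (2.1905, 4.3123)
cos θ_2 = (23.3940−2²−3²)/(2·2·3) = 0.8662; θ_2 = -29.9836° (elbow-down)
β = atan2(4.3123,2.1905) = 63.0706°; ψ = atan2(-1.4993,4.5985) = -18.0576°
θ_1 = β − ψ = 81.1282°
θ_3 = φ − θ_1 − θ_2 = -36.1446° (wrapped to (-180°,180°])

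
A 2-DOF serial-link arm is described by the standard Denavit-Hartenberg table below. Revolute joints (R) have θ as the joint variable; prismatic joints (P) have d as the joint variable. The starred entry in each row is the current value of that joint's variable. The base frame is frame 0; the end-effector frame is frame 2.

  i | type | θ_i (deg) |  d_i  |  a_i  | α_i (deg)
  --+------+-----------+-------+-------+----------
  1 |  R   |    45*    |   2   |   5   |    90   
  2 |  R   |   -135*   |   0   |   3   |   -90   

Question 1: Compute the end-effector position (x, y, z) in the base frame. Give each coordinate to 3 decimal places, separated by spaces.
after link 1: o_1 = (3.5355, 3.5355, 2.0000)
after link 2: o_2 = (2.0355, 2.0355, -0.1213)

2.036 2.036 -0.121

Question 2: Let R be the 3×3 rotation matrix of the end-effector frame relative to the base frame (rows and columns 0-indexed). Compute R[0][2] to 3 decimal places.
End-effector z-axis (col 2 of R) = (0.5000,0.5000,-0.7071)
R[0][2] = 0.5000

0.500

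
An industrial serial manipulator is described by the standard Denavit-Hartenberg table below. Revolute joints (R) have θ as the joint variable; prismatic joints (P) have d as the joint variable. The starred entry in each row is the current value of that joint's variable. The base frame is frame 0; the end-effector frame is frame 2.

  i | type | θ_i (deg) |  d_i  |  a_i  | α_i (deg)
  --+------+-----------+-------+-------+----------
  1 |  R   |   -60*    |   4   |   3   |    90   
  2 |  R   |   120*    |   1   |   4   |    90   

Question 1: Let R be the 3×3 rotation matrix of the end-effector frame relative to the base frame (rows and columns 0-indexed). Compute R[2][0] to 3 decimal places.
0.866

End-effector x-axis (col 0 of R) = (-0.2500,0.4330,0.8660)
R[2][0] = 0.8660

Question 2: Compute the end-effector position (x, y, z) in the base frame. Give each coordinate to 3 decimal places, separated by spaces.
-0.366 -1.366 7.464

after link 1: o_1 = (1.5000, -2.5981, 4.0000)
after link 2: o_2 = (-0.3660, -1.3660, 7.4641)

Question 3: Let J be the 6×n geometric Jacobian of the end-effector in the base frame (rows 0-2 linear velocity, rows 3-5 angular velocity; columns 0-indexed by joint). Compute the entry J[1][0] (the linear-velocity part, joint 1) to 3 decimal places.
-0.366

axis z_0 = ẑ; lever o_n−o_0 = (-0.3660,-1.3660,7.4641)
cross product → J_v[:, 0] = (1.3660,-0.3660,0.0000)
J_ω[:, 0] = z_0
entry J[1][0] = -0.3660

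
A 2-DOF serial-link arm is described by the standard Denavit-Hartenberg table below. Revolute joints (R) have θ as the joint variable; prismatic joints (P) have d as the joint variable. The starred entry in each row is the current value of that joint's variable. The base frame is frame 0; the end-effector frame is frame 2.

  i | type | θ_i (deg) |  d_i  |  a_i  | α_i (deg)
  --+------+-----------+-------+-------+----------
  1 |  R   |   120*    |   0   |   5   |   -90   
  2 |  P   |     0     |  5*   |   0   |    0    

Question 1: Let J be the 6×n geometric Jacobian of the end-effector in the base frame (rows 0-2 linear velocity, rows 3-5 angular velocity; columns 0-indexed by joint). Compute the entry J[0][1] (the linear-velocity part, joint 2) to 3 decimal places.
prismatic axis z_1 = (-0.8660,-0.5000,0.0000)
J_v[:, 1] = z_1; J_ω[:, 1] = (0,0,0)
entry J[0][1] = -0.8660

-0.866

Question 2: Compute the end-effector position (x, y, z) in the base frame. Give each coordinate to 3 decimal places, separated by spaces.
-6.830 1.830 0.000

after link 1: o_1 = (-2.5000, 4.3301, 0.0000)
after link 2: o_2 = (-6.8301, 1.8301, 0.0000)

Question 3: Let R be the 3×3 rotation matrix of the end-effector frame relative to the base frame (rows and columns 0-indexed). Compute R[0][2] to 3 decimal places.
End-effector z-axis (col 2 of R) = (-0.8660,-0.5000,0.0000)
R[0][2] = -0.8660

-0.866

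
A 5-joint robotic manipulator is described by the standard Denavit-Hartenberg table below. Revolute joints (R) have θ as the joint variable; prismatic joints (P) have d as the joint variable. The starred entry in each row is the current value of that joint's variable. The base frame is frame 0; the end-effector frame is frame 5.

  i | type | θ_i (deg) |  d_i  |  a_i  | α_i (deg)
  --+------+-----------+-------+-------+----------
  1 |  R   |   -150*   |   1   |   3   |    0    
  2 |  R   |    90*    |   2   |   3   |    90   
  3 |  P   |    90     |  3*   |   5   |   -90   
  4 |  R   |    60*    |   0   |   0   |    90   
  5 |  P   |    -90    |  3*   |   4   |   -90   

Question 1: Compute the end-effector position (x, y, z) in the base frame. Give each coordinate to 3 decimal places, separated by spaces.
after link 1: o_1 = (-2.5981, -1.5000, 1.0000)
after link 2: o_2 = (-1.0981, -4.0981, 3.0000)
after link 3: o_3 = (-3.6962, -5.5981, 8.0000)
after link 4: o_4 = (-3.6962, -5.5981, 8.0000)
after link 5: o_5 = (-2.9952, -9.8122, 10.5981)

-2.995 -9.812 10.598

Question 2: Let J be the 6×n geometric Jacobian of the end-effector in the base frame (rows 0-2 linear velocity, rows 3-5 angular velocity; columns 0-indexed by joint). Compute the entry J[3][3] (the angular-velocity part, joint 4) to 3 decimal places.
axis z_3 = (-0.5000,0.8660,0.0000); lever o_n−o_3 = (0.7010,-4.2141,2.5981)
cross product → J_v[:, 3] = (2.2500,1.2990,1.5000)
J_ω[:, 3] = z_3
entry J[3][3] = -0.5000

-0.500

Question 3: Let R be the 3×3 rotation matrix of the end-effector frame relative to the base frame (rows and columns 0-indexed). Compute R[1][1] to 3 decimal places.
0.250

End-effector y-axis (col 1 of R) = (0.4330,0.2500,-0.8660)
R[1][1] = 0.2500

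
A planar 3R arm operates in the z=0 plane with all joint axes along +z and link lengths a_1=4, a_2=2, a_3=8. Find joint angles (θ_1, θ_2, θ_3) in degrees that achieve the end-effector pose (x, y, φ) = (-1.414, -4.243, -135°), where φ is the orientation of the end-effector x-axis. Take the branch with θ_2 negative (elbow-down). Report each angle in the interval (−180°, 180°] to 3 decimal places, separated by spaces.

44.994 -89.997 -89.997

wrist centre = target − a_3·(cos φ, sin φ) = (4.2429, 1.4139)
cos θ_2 = (20.0008−4²−2²)/(2·4·2) = 0.0000; θ_2 = -89.9971° (elbow-down)
β = atan2(1.4139,4.2429) = 18.4297°; ψ = atan2(-2.0000,4.0001) = -26.5645°
θ_1 = β − ψ = 44.9942°
θ_3 = φ − θ_1 − θ_2 = -89.9970° (wrapped to (-180°,180°])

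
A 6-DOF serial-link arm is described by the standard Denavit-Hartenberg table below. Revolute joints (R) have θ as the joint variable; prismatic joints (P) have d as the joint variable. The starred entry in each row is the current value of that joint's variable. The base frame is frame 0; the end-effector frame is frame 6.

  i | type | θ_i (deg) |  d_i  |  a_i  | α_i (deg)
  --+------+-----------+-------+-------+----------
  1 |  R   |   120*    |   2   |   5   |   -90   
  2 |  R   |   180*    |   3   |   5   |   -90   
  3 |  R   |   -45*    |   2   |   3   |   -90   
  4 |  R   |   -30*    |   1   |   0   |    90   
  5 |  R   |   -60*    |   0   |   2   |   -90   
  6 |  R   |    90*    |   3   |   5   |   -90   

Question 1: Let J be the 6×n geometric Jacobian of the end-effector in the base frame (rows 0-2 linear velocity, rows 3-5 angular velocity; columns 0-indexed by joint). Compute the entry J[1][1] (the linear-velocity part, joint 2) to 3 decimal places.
axis z_1 = (-0.8660,-0.5000,0.0000); lever o_n−o_1 = (-1.5863,-14.3513,-0.5311)
cross product → J_v[:, 1] = (0.2655,-0.4599,11.6355)
J_ω[:, 1] = z_1
entry J[1][1] = -0.4599

-0.460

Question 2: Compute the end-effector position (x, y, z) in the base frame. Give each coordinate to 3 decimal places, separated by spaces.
-4.086 -10.021 1.469

after link 1: o_1 = (-2.5000, 4.3301, 2.0000)
after link 2: o_2 = (-2.5981, -1.5000, 2.0000)
after link 3: o_3 = (-3.3745, -4.3978, 4.0000)
after link 4: o_4 = (-2.4086, -4.6566, 4.0000)
after link 5: o_5 = (-4.3058, -5.0448, 4.5000)
after link 6: o_6 = (-4.0863, -10.0212, 1.4689)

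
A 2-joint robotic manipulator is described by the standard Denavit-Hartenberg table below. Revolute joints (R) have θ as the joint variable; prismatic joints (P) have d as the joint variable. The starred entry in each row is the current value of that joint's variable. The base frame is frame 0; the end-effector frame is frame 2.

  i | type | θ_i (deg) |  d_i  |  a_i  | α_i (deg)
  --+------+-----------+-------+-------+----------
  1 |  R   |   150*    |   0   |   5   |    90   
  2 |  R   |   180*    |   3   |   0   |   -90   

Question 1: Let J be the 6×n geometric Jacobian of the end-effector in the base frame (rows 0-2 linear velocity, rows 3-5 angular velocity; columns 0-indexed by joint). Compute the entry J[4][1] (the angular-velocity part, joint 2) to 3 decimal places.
axis z_1 = (0.5000,0.8660,0.0000); lever o_n−o_1 = (1.5000,2.5981,0.0000)
cross product → J_v[:, 1] = (-0.0000,0.0000,0.0000)
J_ω[:, 1] = z_1
entry J[4][1] = 0.8660

0.866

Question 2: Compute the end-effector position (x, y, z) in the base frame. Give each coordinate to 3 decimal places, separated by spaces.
after link 1: o_1 = (-4.3301, 2.5000, 0.0000)
after link 2: o_2 = (-2.8301, 5.0981, 0.0000)

-2.830 5.098 0.000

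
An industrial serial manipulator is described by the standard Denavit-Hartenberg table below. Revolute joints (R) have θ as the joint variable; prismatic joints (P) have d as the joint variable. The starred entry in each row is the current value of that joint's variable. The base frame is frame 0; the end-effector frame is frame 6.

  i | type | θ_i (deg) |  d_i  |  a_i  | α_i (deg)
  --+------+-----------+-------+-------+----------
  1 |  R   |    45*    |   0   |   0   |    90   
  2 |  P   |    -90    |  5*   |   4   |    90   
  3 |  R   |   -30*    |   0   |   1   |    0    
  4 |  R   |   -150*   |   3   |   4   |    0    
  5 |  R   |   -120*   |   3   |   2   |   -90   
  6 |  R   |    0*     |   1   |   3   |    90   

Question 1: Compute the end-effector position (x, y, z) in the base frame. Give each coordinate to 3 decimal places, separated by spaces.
after link 1: o_1 = (0.0000, 0.0000, 0.0000)
after link 2: o_2 = (3.5355, -3.5355, -4.0000)
after link 3: o_3 = (3.1820, -3.1820, -4.8660)
after link 4: o_4 = (1.0607, -5.3033, -0.8660)
after link 5: o_5 = (0.1641, -8.6494, -1.8660)
after link 6: o_6 = (2.3548, -10.8400, -2.5000)

2.355 -10.840 -2.500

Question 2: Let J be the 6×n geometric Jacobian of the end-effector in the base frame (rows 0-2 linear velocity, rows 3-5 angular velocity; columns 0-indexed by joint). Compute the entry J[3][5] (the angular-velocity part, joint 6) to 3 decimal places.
axis z_5 = (0.3536,-0.3536,0.8660); lever o_n−o_5 = (2.1907,-2.1907,-0.6340)
cross product → J_v[:, 5] = (2.1213,2.1213,0.0000)
J_ω[:, 5] = z_5
entry J[3][5] = 0.3536

0.354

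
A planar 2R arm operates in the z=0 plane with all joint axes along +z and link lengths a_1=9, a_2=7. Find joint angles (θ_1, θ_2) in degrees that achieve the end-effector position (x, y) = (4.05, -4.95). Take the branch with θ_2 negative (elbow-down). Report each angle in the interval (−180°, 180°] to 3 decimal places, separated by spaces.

cos θ_2 = (40.9050−9²−7²)/(2·9·7) = -0.7071; θ_2 = -134.9997° (elbow-down)
β = atan2(-4.9500,4.0500) = -50.7106°; ψ = atan2(-4.9498,4.0503) = -50.7074°
θ_1 = β − ψ = -0.0032°

-0.003 -135.000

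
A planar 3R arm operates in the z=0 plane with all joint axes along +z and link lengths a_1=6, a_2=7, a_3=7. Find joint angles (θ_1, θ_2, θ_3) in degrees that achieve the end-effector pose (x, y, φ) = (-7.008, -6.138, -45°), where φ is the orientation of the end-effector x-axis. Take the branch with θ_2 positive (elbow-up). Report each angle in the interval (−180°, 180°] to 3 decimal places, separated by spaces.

161.351 44.997 108.651

wrist centre = target − a_3·(cos φ, sin φ) = (-11.9577, -1.1883)
cos θ_2 = (144.3997−6²−7²)/(2·6·7) = 0.7071; θ_2 = 44.9974° (elbow-up)
β = atan2(-1.1883,-11.9577) = -174.3251°; ψ = atan2(4.9495,10.9500) = 24.3236°
θ_1 = β − ψ = -198.6487°
θ_3 = φ − θ_1 − θ_2 = 108.6513° (wrapped to (-180°,180°])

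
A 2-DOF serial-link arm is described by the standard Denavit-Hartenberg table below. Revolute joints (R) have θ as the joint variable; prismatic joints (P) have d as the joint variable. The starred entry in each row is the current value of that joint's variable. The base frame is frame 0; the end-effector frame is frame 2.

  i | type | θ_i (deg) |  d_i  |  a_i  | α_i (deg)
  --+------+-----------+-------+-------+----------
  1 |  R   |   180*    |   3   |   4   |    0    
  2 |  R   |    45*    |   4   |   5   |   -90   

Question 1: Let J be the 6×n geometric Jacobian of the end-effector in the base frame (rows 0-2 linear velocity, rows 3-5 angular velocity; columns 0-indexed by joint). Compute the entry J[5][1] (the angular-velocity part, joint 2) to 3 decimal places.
axis z_1 = (0.0000,0.0000,1.0000); lever o_n−o_1 = (-3.5355,-3.5355,4.0000)
cross product → J_v[:, 1] = (3.5355,-3.5355,0.0000)
J_ω[:, 1] = z_1
entry J[5][1] = 1.0000

1.000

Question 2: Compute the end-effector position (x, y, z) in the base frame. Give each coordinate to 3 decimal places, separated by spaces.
-7.536 -3.536 7.000

after link 1: o_1 = (-4.0000, 0.0000, 3.0000)
after link 2: o_2 = (-7.5355, -3.5355, 7.0000)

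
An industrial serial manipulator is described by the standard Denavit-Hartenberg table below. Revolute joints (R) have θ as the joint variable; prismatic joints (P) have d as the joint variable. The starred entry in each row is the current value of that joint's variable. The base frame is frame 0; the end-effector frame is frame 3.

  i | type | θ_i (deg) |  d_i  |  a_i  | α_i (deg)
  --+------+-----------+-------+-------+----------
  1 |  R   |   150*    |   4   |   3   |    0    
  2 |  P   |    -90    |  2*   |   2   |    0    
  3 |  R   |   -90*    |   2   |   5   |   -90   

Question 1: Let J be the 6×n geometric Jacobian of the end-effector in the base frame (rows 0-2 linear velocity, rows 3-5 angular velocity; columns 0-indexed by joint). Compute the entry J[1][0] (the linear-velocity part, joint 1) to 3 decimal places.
2.732

axis z_0 = ẑ; lever o_n−o_0 = (2.7321,0.7321,8.0000)
cross product → J_v[:, 0] = (-0.7321,2.7321,0.0000)
J_ω[:, 0] = z_0
entry J[1][0] = 2.7321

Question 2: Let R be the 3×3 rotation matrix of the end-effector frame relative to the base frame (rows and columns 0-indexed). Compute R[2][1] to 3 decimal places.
End-effector y-axis (col 1 of R) = (0.0000,0.0000,-1.0000)
R[2][1] = -1.0000

-1.000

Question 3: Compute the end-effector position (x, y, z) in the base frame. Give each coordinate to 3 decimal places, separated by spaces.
after link 1: o_1 = (-2.5981, 1.5000, 4.0000)
after link 2: o_2 = (-1.5981, 3.2321, 6.0000)
after link 3: o_3 = (2.7321, 0.7321, 8.0000)

2.732 0.732 8.000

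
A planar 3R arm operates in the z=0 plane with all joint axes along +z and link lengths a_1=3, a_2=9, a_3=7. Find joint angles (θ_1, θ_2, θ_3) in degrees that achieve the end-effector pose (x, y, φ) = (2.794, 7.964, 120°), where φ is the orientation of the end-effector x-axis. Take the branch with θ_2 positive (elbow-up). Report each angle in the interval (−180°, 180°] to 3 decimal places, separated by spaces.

-120.010 150.007 90.003

wrist centre = target − a_3·(cos φ, sin φ) = (6.2940, 1.9018)
cos θ_2 = (43.2314−3²−9²)/(2·3·9) = -0.8661; θ_2 = 150.0069° (elbow-up)
β = atan2(1.9018,6.2940) = 16.8129°; ψ = atan2(4.4991,-4.7948) = 136.8224°
θ_1 = β − ψ = -120.0095°
θ_3 = φ − θ_1 − θ_2 = 90.0026° (wrapped to (-180°,180°])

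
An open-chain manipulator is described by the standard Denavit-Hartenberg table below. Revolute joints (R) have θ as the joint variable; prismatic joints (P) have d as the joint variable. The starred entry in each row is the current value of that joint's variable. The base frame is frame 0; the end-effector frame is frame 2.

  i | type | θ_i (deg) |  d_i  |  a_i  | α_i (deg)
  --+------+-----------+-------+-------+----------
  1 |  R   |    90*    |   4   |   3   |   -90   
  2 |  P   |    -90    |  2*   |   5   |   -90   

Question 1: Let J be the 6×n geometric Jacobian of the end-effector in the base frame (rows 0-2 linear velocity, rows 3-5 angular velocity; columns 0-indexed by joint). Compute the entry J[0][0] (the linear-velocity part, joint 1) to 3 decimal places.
-3.000

axis z_0 = ẑ; lever o_n−o_0 = (-2.0000,3.0000,9.0000)
cross product → J_v[:, 0] = (-3.0000,-2.0000,0.0000)
J_ω[:, 0] = z_0
entry J[0][0] = -3.0000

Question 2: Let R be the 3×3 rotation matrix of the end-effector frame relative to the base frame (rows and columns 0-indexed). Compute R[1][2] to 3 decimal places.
End-effector z-axis (col 2 of R) = (-0.0000,1.0000,-0.0000)
R[1][2] = 1.0000

1.000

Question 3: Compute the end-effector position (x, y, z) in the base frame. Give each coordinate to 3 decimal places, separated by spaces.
after link 1: o_1 = (0.0000, 3.0000, 4.0000)
after link 2: o_2 = (-2.0000, 3.0000, 9.0000)

-2.000 3.000 9.000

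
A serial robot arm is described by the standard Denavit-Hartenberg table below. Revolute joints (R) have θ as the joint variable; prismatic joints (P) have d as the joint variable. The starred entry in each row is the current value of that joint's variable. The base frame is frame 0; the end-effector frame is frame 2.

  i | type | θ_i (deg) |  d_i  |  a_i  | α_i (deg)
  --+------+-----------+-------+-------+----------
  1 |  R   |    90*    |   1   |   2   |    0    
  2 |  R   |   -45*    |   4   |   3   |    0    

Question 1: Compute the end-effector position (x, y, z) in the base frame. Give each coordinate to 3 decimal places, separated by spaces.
after link 1: o_1 = (0.0000, 2.0000, 1.0000)
after link 2: o_2 = (2.1213, 4.1213, 5.0000)

2.121 4.121 5.000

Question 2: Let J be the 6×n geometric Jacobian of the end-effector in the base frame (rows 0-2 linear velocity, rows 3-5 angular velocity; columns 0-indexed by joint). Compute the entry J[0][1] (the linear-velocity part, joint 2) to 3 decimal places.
-2.121

axis z_1 = (0.0000,0.0000,1.0000); lever o_n−o_1 = (2.1213,2.1213,4.0000)
cross product → J_v[:, 1] = (-2.1213,2.1213,0.0000)
J_ω[:, 1] = z_1
entry J[0][1] = -2.1213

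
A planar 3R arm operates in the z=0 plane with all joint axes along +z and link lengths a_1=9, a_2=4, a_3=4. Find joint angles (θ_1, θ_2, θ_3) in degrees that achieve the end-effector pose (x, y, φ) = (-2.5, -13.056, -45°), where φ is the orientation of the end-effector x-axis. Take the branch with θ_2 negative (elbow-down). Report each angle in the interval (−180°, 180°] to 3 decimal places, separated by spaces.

wrist centre = target − a_3·(cos φ, sin φ) = (-5.3284, -10.2276)
cos θ_2 = (132.9954−9²−4²)/(2·9·4) = 0.4999; θ_2 = -60.0042° (elbow-down)
β = atan2(-10.2276,-5.3284) = -117.5189°; ψ = atan2(-3.4642,10.9997) = -17.4813°
θ_1 = β − ψ = -100.0376°
θ_3 = φ − θ_1 − θ_2 = 115.0419° (wrapped to (-180°,180°])

-100.038 -60.004 115.042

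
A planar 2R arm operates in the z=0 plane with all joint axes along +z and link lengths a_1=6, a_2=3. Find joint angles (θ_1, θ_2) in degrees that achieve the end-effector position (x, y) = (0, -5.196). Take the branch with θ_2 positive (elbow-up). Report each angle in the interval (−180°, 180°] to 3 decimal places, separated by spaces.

cos θ_2 = (26.9984−6²−3²)/(2·6·3) = -0.5000; θ_2 = 120.0029° (elbow-up)
β = atan2(-5.1960,0.0000) = -90.0000°; ψ = atan2(2.5980,4.4999) = 30.0000°
θ_1 = β − ψ = -120.0000°

-120.000 120.003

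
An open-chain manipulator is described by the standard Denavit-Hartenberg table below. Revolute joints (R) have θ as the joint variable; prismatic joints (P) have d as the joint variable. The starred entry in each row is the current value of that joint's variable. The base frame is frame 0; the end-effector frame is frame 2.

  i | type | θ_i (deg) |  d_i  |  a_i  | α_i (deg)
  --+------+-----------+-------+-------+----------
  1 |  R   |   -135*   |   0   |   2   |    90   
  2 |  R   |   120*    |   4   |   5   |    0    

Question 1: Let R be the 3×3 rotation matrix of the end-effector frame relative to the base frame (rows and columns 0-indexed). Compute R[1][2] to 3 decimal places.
0.707

End-effector z-axis (col 2 of R) = (-0.7071,0.7071,0.0000)
R[1][2] = 0.7071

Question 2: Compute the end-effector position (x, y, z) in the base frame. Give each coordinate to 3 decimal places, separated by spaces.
-2.475 3.182 4.330

after link 1: o_1 = (-1.4142, -1.4142, 0.0000)
after link 2: o_2 = (-2.4749, 3.1820, 4.3301)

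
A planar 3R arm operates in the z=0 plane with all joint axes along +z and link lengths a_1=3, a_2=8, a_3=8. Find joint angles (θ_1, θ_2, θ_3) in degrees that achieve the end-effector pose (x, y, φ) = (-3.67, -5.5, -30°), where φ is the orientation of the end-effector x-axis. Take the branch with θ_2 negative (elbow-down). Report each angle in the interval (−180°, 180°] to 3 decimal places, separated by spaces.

wrist centre = target − a_3·(cos φ, sin φ) = (-10.5982, -1.5000)
cos θ_2 = (114.5719−3²−8²)/(2·3·8) = 0.8661; θ_2 = -29.9936° (elbow-down)
β = atan2(-1.5000,-10.5982) = -171.9442°; ψ = atan2(-3.9992,9.9287) = -21.9394°
θ_1 = β − ψ = -150.0049°
θ_3 = φ − θ_1 − θ_2 = 149.9984° (wrapped to (-180°,180°])

-150.005 -29.994 149.998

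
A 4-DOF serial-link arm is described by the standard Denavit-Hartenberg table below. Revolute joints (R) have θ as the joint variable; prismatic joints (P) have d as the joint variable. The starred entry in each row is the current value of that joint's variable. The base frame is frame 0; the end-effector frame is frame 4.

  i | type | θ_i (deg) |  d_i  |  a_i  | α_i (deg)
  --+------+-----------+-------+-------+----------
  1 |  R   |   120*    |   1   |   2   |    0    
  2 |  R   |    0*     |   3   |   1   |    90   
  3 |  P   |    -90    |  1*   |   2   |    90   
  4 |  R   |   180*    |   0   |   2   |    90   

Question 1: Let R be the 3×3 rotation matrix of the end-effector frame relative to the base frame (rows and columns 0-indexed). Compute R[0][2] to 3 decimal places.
0.866

End-effector z-axis (col 2 of R) = (0.8660,0.5000,-0.0000)
R[0][2] = 0.8660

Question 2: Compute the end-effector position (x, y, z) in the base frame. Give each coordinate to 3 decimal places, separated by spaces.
-0.634 3.098 4.000

after link 1: o_1 = (-1.0000, 1.7321, 1.0000)
after link 2: o_2 = (-1.5000, 2.5981, 4.0000)
after link 3: o_3 = (-0.6340, 3.0981, 2.0000)
after link 4: o_4 = (-0.6340, 3.0981, 4.0000)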